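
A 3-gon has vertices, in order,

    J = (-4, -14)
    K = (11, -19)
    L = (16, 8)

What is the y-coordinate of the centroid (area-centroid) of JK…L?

-25/3

Apply the surveyor's formula. First the cross-terms c_i = x_i·y_{i+1} − x_{i+1}·y_i:
  230, 392, -192  ⇒  2A = 430, A = 215.
Then Σ (y_i + y_{i+1})·c_i = -10750, so ȳ = -10750 / (6·215) = -25/3.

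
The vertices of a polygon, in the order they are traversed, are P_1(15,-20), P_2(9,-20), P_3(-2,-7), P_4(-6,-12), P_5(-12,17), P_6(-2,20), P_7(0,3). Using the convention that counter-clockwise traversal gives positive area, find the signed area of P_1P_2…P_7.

-372

Cross-terms: -120, -103, -18, -246, -206, -6, -45  ⇒  Σ = -744
Signed area = Σ/2 = -372 (negative ⇒ clockwise traversal).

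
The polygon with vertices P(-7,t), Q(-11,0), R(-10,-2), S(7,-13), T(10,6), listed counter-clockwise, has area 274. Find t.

Write out the shoelace sum; only the two edges meeting at P involve t:
2·Area = [(10·t − (-7)·6) + ((-7)·0 − (-11)·t)] + 338
       = 21·t + 380 = 548
⇒ t = 8.

8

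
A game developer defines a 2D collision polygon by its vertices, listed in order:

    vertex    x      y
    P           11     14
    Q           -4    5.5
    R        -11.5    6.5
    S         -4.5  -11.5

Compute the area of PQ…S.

Apply the shoelace formula: 2A = Σ (x_i·y_{i+1} − x_{i+1}·y_i), indices taken mod 4.
Cross-terms: 116.5, 37.25, 161.5, 63.5  ⇒  Σ = 378.75
Area = |Σ|/2 = 189.375.

189.375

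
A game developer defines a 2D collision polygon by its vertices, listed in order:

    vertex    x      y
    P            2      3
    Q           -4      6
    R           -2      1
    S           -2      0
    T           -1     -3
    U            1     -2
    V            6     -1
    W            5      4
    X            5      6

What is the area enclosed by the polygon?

49

Apply the shoelace (surveyor's) formula: 2A = Σ (x_i·y_{i+1} − x_{i+1}·y_i), indices taken mod 9.
Σ = (24) + (8) + (2) + (6) + (5) + (11) + (29) + (10) + (3) = 98
Area = |Σ|/2 = 49.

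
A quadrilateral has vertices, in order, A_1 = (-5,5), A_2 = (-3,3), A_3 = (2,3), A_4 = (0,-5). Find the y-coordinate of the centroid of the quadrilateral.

Apply the shoelace formula. First the cross-terms c_i = x_i·y_{i+1} − x_{i+1}·y_i:
  0, -15, -10, -25  ⇒  2A = -50, A = -25.
Then Σ (y_i + y_{i+1})·c_i = -70, so ȳ = -70 / (6·(-25)) = 7/15.

7/15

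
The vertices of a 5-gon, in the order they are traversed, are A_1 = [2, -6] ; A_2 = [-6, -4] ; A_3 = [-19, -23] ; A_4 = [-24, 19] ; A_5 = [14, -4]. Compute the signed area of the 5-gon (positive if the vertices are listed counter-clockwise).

-570.5

Apply the shoelace formula: 2A = Σ (x_i·y_{i+1} − x_{i+1}·y_i), indices taken mod 5.
Σ = (-44) + (62) + (-913) + (-170) + (-76) = -1141
Signed area = Σ/2 = -570.5 (negative ⇒ clockwise traversal).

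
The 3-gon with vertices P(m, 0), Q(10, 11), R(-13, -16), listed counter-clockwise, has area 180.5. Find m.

Write out the shoelace sum; only the two edges meeting at P involve m:
2·Area = [((-13)·0 − m·(-16)) + (m·11 − 10·0)] + -17
       = 27·m + -17 = 361
⇒ m = 14.

14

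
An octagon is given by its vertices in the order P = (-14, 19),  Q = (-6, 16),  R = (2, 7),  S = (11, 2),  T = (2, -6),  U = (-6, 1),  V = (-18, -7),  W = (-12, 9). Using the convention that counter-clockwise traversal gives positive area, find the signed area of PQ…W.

Apply the surveyor's formula: 2A = Σ (x_i·y_{i+1} − x_{i+1}·y_i), indices taken mod 8.
Σ = (-110) + (-74) + (-73) + (-70) + (-34) + (60) + (-246) + (-102) = -649
Signed area = Σ/2 = -324.5 (negative ⇒ clockwise traversal).

-324.5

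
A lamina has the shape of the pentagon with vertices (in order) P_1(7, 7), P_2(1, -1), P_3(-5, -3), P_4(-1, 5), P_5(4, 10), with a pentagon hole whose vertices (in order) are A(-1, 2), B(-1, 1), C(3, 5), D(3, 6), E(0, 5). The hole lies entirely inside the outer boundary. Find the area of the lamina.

Outer boundary:
Apply the shoelace formula: 2A = Σ (x_i·y_{i+1} − x_{i+1}·y_i), indices taken mod 5.
Σ = (-14) + (-8) + (-28) + (-30) + (-42) = -122
Area = |Σ|/2 = 61.
Hole:
Apply the shoelace (surveyor's) formula: 2A = Σ (x_i·y_{i+1} − x_{i+1}·y_i), indices taken mod 5.
Cross-terms: 1, -8, 3, 15, 5  ⇒  Σ = 16
Area = |Σ|/2 = 8.
Net area = 61 − 8 = 53.

53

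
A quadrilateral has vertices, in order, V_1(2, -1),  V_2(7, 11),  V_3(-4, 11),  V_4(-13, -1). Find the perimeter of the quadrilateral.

|V_1V_2| = √((5)² + (12)²) = √169 = 13
|V_2V_3| = √((-11)² + (0)²) = √121 = 11
|V_3V_4| = √((-9)² + (-12)²) = √225 = 15
|V_4V_1| = √((15)² + (0)²) = √225 = 15
Perimeter = 13 + 11 + 15 + 15 = 54.

54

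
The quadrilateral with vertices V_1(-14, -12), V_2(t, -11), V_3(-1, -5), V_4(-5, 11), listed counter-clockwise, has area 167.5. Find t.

2

The doubled signed area Σ (x_i y_{i+1} − x_{i+1} y_i) is linear in t.
With t=0 it equals 321; the coefficient of t is 7 (from the two edges through V_2).
So 7·t + 321 = 2·167.5 = 335 ⇒ t = 2.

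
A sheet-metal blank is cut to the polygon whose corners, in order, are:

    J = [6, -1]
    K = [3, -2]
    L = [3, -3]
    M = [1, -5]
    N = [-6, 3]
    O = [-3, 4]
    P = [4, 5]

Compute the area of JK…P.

65.5

Cross-terms: -9, -3, -12, -27, -15, -31, -34  ⇒  Σ = -131
Area = |Σ|/2 = 65.5.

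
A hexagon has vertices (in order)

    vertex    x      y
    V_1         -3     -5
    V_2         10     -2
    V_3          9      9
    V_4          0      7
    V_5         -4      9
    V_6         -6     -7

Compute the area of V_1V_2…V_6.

173

Apply the surveyor's formula: 2A = Σ (x_i·y_{i+1} − x_{i+1}·y_i), indices taken mod 6.
Cross-terms: 56, 108, 63, 28, 82, 9  ⇒  Σ = 346
Area = |Σ|/2 = 173.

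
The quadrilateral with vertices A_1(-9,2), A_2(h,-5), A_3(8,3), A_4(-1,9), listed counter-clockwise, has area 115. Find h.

-9

The doubled signed area Σ (x_i y_{i+1} − x_{i+1} y_i) is linear in h.
With h=0 it equals 239; the coefficient of h is 1 (from the two edges through A_2).
So 1·h + 239 = 2·115 = 230 ⇒ h = -9.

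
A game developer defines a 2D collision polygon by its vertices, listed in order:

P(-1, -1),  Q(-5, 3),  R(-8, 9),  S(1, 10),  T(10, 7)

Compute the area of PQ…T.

107

Apply the surveyor's formula: 2A = Σ (x_i·y_{i+1} − x_{i+1}·y_i), indices taken mod 5.
Σ = (-8) + (-21) + (-89) + (-93) + (-3) = -214
Area = |Σ|/2 = 107.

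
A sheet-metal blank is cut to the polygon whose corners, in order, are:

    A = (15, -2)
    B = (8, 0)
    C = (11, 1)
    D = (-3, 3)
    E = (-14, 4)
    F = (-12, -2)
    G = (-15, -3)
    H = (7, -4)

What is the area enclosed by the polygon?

Apply Gauss's area formula: 2A = Σ (x_i·y_{i+1} − x_{i+1}·y_i), indices taken mod 8.
Σ = (16) + (8) + (36) + (30) + (76) + (6) + (81) + (46) = 299
Area = |Σ|/2 = 149.5.

149.5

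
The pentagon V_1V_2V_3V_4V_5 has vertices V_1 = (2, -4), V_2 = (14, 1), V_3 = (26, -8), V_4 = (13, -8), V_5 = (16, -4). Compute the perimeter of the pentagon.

|V_1V_2| = √((12)² + (5)²) = √169 = 13
|V_2V_3| = √((12)² + (-9)²) = √225 = 15
|V_3V_4| = √((-13)² + (0)²) = √169 = 13
|V_4V_5| = √((3)² + (4)²) = √25 = 5
|V_5V_1| = √((-14)² + (0)²) = √196 = 14
Perimeter = 13 + 15 + 13 + 5 + 14 = 60.

60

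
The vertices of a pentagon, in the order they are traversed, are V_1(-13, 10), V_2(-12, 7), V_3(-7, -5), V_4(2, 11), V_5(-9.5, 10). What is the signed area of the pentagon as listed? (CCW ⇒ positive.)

115.25

Σ = (29) + (109) + (-67) + (124.5) + (35) = 230.5
Signed area = Σ/2 = 115.25 (positive ⇒ counter-clockwise traversal).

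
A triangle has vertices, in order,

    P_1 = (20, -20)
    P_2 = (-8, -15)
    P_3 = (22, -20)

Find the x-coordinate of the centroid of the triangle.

34/3

Apply the surveyor's formula. First the cross-terms c_i = x_i·y_{i+1} − x_{i+1}·y_i:
  -460, 490, -40  ⇒  2A = -10, A = -5.
Then Σ (x_i + x_{i+1})·c_i = -340, so x̄ = -340 / (6·(-5)) = 34/3.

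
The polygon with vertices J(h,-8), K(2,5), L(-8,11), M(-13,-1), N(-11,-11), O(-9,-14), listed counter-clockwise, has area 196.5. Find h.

-5

The doubled signed area Σ (x_i y_{i+1} − x_{i+1} y_i) is linear in h.
With h=0 it equals 488; the coefficient of h is 19 (from the two edges through J).
So 19·h + 488 = 2·196.5 = 393 ⇒ h = -5.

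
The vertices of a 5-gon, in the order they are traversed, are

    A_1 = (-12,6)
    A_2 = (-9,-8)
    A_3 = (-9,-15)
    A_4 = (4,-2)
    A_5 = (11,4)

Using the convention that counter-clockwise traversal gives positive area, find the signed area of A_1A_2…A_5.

Apply the shoelace (surveyor's) formula: 2A = Σ (x_i·y_{i+1} − x_{i+1}·y_i), indices taken mod 5.
Cross-terms: 150, 63, 78, 38, 114  ⇒  Σ = 443
Signed area = Σ/2 = 221.5 (positive ⇒ counter-clockwise traversal).

221.5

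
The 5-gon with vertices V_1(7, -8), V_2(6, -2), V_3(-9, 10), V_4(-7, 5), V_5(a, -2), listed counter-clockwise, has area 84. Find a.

-3

The doubled signed area Σ (x_i y_{i+1} − x_{i+1} y_i) is linear in a.
With a=0 it equals 129; the coefficient of a is -13 (from the two edges through V_5).
So -13·a + 129 = 2·84 = 168 ⇒ a = -3.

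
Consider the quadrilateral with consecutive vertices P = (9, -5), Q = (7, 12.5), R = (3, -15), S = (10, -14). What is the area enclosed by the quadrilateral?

Apply the shoelace (surveyor's) formula: 2A = Σ (x_i·y_{i+1} − x_{i+1}·y_i), indices taken mod 4.
Σ = (147.5) + (-142.5) + (108) + (76) = 189
Area = |Σ|/2 = 94.5.

94.5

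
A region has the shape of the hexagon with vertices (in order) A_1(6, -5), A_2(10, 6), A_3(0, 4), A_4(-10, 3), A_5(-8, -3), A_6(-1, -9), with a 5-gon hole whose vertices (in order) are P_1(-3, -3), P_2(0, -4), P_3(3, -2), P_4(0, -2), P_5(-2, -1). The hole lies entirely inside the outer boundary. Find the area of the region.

Outer boundary:
Apply Gauss's area formula: 2A = Σ (x_i·y_{i+1} − x_{i+1}·y_i), indices taken mod 6.
Cross-terms: 86, 40, 40, 54, 69, 59  ⇒  Σ = 348
Area = |Σ|/2 = 174.
Hole:
Apply the surveyor's formula: 2A = Σ (x_i·y_{i+1} − x_{i+1}·y_i), indices taken mod 5.
Cross-terms: 12, 12, -6, -4, 3  ⇒  Σ = 17
Area = |Σ|/2 = 8.5.
Net area = 174 − 8.5 = 165.5.

165.5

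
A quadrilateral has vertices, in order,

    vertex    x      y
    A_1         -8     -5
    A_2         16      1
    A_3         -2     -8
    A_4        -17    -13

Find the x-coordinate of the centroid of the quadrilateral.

Apply the shoelace formula. First the cross-terms c_i = x_i·y_{i+1} − x_{i+1}·y_i:
  72, -126, -110, -19  ⇒  2A = -183, A = -91.5.
Then Σ (x_i + x_{i+1})·c_i = 1377, so x̄ = 1377 / (6·(-91.5)) = -153/61.

-153/61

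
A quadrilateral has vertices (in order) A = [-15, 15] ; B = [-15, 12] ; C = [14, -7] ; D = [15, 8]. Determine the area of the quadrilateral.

272

Σ = (45) + (-63) + (217) + (345) = 544
Area = |Σ|/2 = 272.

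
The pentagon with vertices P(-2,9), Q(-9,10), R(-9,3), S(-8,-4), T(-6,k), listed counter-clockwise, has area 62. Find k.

Write out the shoelace sum; only the two edges meeting at T involve k:
2·Area = [((-8)·k − (-6)·(-4)) + ((-6)·9 − (-2)·k)] + 184
       = -6·k + 106 = 124
⇒ k = -3.

-3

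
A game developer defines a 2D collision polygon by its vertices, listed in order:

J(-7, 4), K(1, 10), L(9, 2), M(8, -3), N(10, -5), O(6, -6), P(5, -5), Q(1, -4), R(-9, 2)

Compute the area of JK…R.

Apply the shoelace formula: 2A = Σ (x_i·y_{i+1} − x_{i+1}·y_i), indices taken mod 9.
Cross-terms: -74, -88, -43, -10, -30, 0, -15, -34, -22  ⇒  Σ = -316
Area = |Σ|/2 = 158.

158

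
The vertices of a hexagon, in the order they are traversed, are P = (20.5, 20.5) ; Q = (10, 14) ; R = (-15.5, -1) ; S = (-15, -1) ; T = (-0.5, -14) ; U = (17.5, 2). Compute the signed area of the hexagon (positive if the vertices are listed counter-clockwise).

530.375

Apply Gauss's area formula: 2A = Σ (x_i·y_{i+1} − x_{i+1}·y_i), indices taken mod 6.
Cross-terms: 82, 207, 0.5, 209.5, 244, 317.75  ⇒  Σ = 1060.75
Signed area = Σ/2 = 530.375 (positive ⇒ counter-clockwise traversal).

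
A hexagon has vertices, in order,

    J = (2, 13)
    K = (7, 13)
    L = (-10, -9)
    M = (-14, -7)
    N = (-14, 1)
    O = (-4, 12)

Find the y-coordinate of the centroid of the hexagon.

67/21

Apply the shoelace formula. First the cross-terms c_i = x_i·y_{i+1} − x_{i+1}·y_i:
  -65, 67, -56, -112, -164, -76  ⇒  2A = -406, A = -203.
Then Σ (y_i + y_{i+1})·c_i = -3886, so ȳ = -3886 / (6·(-203)) = 67/21.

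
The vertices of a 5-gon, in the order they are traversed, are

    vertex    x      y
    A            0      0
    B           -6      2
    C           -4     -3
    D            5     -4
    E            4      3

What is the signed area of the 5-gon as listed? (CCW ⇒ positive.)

44

Apply the shoelace (surveyor's) formula: 2A = Σ (x_i·y_{i+1} − x_{i+1}·y_i), indices taken mod 5.
Σ = (0) + (26) + (31) + (31) + (0) = 88
Signed area = Σ/2 = 44 (positive ⇒ counter-clockwise traversal).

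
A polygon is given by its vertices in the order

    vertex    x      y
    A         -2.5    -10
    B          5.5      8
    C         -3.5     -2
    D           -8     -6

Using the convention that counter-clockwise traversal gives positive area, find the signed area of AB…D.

Apply the shoelace (surveyor's) formula: 2A = Σ (x_i·y_{i+1} − x_{i+1}·y_i), indices taken mod 4.
Σ = (35) + (17) + (5) + (65) = 122
Signed area = Σ/2 = 61 (positive ⇒ counter-clockwise traversal).

61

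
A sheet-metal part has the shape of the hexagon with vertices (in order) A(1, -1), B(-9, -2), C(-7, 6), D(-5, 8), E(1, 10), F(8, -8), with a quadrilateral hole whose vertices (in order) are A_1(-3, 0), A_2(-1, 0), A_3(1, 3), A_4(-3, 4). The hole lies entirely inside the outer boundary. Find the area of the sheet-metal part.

Outer boundary:
Σ = (-11) + (-68) + (-26) + (-58) + (-88) + (0) = -251
Area = |Σ|/2 = 125.5.
Hole:
Cross-terms: 0, -3, 13, 12  ⇒  Σ = 22
Area = |Σ|/2 = 11.
Net area = 125.5 − 11 = 114.5.

114.5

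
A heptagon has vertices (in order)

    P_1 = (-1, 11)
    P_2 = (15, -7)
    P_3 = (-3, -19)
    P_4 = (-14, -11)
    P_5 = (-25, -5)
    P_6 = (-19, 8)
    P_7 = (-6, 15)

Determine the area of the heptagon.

742.5

Apply Gauss's area formula: 2A = Σ (x_i·y_{i+1} − x_{i+1}·y_i), indices taken mod 7.
Σ = (-158) + (-306) + (-233) + (-205) + (-295) + (-237) + (-51) = -1485
Area = |Σ|/2 = 742.5.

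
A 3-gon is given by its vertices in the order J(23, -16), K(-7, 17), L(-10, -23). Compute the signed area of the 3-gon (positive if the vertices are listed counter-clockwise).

Σ = (279) + (331) + (689) = 1299
Signed area = Σ/2 = 649.5 (positive ⇒ counter-clockwise traversal).

649.5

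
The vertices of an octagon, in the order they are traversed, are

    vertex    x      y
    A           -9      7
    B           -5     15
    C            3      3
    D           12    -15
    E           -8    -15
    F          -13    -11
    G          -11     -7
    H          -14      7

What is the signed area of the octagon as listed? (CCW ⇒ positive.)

Apply the surveyor's formula: 2A = Σ (x_i·y_{i+1} − x_{i+1}·y_i), indices taken mod 8.
Cross-terms: -100, -60, -81, -300, -107, -30, -175, -35  ⇒  Σ = -888
Signed area = Σ/2 = -444 (negative ⇒ clockwise traversal).

-444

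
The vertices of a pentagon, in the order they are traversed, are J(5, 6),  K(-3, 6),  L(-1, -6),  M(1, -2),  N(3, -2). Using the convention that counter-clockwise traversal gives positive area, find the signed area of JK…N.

56

Cross-terms: 48, 24, 8, 4, 28  ⇒  Σ = 112
Signed area = Σ/2 = 56 (positive ⇒ counter-clockwise traversal).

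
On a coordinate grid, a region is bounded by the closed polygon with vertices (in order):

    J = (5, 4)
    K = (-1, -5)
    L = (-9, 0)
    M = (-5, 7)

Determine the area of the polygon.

92

Apply the shoelace formula: 2A = Σ (x_i·y_{i+1} − x_{i+1}·y_i), indices taken mod 4.
J→K: (5)(-5) − (-1)(4) = -21
K→L: (-1)(0) − (-9)(-5) = -45
L→M: (-9)(7) − (-5)(0) = -63
M→J: (-5)(4) − (5)(7) = -55
Σ = -184
Area = |Σ|/2 = 92.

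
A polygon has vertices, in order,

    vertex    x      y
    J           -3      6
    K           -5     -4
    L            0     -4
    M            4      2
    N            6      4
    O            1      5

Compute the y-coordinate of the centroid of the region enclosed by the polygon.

Apply the shoelace formula. First the cross-terms c_i = x_i·y_{i+1} − x_{i+1}·y_i:
  42, 20, 16, 4, 26, 21  ⇒  2A = 129, A = 64.5.
Then Σ (y_i + y_{i+1})·c_i = 381, so ȳ = 381 / (6·64.5) = 127/129.

127/129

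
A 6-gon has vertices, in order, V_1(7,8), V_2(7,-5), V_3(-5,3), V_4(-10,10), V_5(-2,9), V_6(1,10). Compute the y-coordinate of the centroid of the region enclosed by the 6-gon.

587/138

Apply the shoelace (surveyor's) formula. First the cross-terms c_i = x_i·y_{i+1} − x_{i+1}·y_i:
  -91, -4, -20, -70, -29, -62  ⇒  2A = -276, A = -138.
Then Σ (y_i + y_{i+1})·c_i = -3522, so ȳ = -3522 / (6·(-138)) = 587/138.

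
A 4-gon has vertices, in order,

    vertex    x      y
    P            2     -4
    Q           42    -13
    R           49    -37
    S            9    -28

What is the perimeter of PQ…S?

|PQ| = √((40)² + (-9)²) = √1681 = 41
|QR| = √((7)² + (-24)²) = √625 = 25
|RS| = √((-40)² + (9)²) = √1681 = 41
|SP| = √((-7)² + (24)²) = √625 = 25
Perimeter = 41 + 25 + 41 + 25 = 132.

132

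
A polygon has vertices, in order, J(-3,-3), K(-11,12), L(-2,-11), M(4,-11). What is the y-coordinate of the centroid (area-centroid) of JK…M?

Apply Gauss's area formula. First the cross-terms c_i = x_i·y_{i+1} − x_{i+1}·y_i:
  -69, 145, 66, -45  ⇒  2A = 97, A = 48.5.
Then Σ (y_i + y_{i+1})·c_i = -1298, so ȳ = -1298 / (6·48.5) = -1298/291.

-1298/291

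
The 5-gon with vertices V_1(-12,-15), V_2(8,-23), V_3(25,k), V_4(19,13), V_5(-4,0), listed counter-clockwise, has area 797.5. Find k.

-17

Write out the shoelace sum; only the two edges meeting at V_3 involve k:
2·Area = [(8·k − 25·(-23)) + (25·13 − 19·k)] + 508
       = -11·k + 1408 = 1595
⇒ k = -17.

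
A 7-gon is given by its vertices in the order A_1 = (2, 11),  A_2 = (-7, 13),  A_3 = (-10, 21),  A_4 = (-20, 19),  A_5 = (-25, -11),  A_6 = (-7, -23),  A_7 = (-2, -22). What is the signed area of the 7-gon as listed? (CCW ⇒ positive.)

Apply the shoelace (surveyor's) formula: 2A = Σ (x_i·y_{i+1} − x_{i+1}·y_i), indices taken mod 7.
Σ = (103) + (-17) + (230) + (695) + (498) + (108) + (22) = 1639
Signed area = Σ/2 = 819.5 (positive ⇒ counter-clockwise traversal).

819.5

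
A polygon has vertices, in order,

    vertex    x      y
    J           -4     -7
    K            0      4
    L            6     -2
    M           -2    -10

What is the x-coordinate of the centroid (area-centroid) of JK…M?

6/13

Apply Gauss's area formula. First the cross-terms c_i = x_i·y_{i+1} − x_{i+1}·y_i:
  -16, -24, -64, -26  ⇒  2A = -130, A = -65.
Then Σ (x_i + x_{i+1})·c_i = -180, so x̄ = -180 / (6·(-65)) = 6/13.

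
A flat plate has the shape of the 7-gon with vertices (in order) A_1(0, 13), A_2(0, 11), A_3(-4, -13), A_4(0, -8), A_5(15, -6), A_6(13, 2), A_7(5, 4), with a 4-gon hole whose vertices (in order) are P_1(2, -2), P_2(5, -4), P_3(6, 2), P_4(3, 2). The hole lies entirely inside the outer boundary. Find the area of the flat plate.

Outer boundary:
Cross-terms: 0, 44, 32, 120, 108, 42, 65  ⇒  Σ = 411
Area = |Σ|/2 = 205.5.
Hole:
Apply Gauss's area formula: 2A = Σ (x_i·y_{i+1} − x_{i+1}·y_i), indices taken mod 4.
Σ = (2) + (34) + (6) + (-10) = 32
Area = |Σ|/2 = 16.
Net area = 205.5 − 16 = 189.5.

189.5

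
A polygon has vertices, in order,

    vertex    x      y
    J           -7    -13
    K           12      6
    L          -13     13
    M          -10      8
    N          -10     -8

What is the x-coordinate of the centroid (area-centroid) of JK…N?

-295/114

Apply the surveyor's formula. First the cross-terms c_i = x_i·y_{i+1} − x_{i+1}·y_i:
  114, 234, 26, 160, 74  ⇒  2A = 608, A = 304.
Then Σ (x_i + x_{i+1})·c_i = -4720, so x̄ = -4720 / (6·304) = -295/114.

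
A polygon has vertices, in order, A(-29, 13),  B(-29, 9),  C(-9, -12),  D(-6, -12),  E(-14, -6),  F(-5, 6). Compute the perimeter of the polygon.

|AB| = √((0)² + (-4)²) = √16 = 4
|BC| = √((20)² + (-21)²) = √841 = 29
|CD| = √((3)² + (0)²) = √9 = 3
|DE| = √((-8)² + (6)²) = √100 = 10
|EF| = √((9)² + (12)²) = √225 = 15
|FA| = √((-24)² + (7)²) = √625 = 25
Perimeter = 4 + 29 + 3 + 10 + 15 + 25 = 86.

86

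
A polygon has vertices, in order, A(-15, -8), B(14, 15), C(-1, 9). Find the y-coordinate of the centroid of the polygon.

Apply the shoelace (surveyor's) formula. First the cross-terms c_i = x_i·y_{i+1} − x_{i+1}·y_i:
  -113, 141, 143  ⇒  2A = 171, A = 85.5.
Then Σ (y_i + y_{i+1})·c_i = 2736, so ȳ = 2736 / (6·85.5) = 16/3.

16/3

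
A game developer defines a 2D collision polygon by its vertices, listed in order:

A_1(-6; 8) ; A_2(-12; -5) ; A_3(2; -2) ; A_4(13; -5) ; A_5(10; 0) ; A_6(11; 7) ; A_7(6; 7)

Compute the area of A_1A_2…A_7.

210.5

Apply the shoelace (surveyor's) formula: 2A = Σ (x_i·y_{i+1} − x_{i+1}·y_i), indices taken mod 7.
Σ = (126) + (34) + (16) + (50) + (70) + (35) + (90) = 421
Area = |Σ|/2 = 210.5.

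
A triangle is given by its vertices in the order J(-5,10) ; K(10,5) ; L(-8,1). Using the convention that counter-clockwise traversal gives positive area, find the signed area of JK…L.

Cross-terms: -125, 50, -75  ⇒  Σ = -150
Signed area = Σ/2 = -75 (negative ⇒ clockwise traversal).

-75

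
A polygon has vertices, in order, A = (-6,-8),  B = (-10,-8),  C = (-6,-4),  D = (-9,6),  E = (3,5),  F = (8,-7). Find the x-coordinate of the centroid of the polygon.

Apply the surveyor's formula. First the cross-terms c_i = x_i·y_{i+1} − x_{i+1}·y_i:
  -32, -8, -72, -63, -61, -106  ⇒  2A = -342, A = -171.
Then Σ (x_i + x_{i+1})·c_i = 1215, so x̄ = 1215 / (6·(-171)) = -45/38.

-45/38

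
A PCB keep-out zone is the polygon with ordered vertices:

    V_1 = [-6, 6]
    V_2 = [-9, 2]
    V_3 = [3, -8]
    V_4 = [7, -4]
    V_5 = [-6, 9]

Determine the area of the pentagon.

Apply the shoelace (surveyor's) formula: 2A = Σ (x_i·y_{i+1} − x_{i+1}·y_i), indices taken mod 5.
Σ = (42) + (66) + (44) + (39) + (18) = 209
Area = |Σ|/2 = 104.5.

104.5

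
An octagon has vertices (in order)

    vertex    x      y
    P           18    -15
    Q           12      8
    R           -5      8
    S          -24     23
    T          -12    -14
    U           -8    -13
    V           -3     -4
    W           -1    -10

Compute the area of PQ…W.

Apply the shoelace formula: 2A = Σ (x_i·y_{i+1} − x_{i+1}·y_i), indices taken mod 8.
Σ = (324) + (136) + (77) + (612) + (44) + (-7) + (26) + (195) = 1407
Area = |Σ|/2 = 703.5.

703.5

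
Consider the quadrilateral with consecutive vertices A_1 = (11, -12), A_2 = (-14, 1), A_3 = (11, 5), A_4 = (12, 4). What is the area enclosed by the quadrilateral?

Apply Gauss's area formula: 2A = Σ (x_i·y_{i+1} − x_{i+1}·y_i), indices taken mod 4.
Cross-terms: -157, -81, -16, -188  ⇒  Σ = -442
Area = |Σ|/2 = 221.

221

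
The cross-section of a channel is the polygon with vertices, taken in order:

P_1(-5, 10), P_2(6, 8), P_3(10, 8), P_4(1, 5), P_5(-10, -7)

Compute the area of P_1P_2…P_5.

Apply Gauss's area formula: 2A = Σ (x_i·y_{i+1} − x_{i+1}·y_i), indices taken mod 5.
P_1→P_2: (-5)(8) − (6)(10) = -100
P_2→P_3: (6)(8) − (10)(8) = -32
P_3→P_4: (10)(5) − (1)(8) = 42
P_4→P_5: (1)(-7) − (-10)(5) = 43
P_5→P_1: (-10)(10) − (-5)(-7) = -135
Σ = -182
Area = |Σ|/2 = 91.

91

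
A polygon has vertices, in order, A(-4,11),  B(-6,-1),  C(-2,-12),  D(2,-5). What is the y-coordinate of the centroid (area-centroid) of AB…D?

Apply the surveyor's formula. First the cross-terms c_i = x_i·y_{i+1} − x_{i+1}·y_i:
  70, 70, 34, 2  ⇒  2A = 176, A = 88.
Then Σ (y_i + y_{i+1})·c_i = -776, so ȳ = -776 / (6·88) = -97/66.

-97/66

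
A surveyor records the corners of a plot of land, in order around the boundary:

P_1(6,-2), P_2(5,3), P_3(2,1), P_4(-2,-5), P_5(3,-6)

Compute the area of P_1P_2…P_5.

Apply Gauss's area formula: 2A = Σ (x_i·y_{i+1} − x_{i+1}·y_i), indices taken mod 5.
Σ = (28) + (-1) + (-8) + (27) + (30) = 76
Area = |Σ|/2 = 38.

38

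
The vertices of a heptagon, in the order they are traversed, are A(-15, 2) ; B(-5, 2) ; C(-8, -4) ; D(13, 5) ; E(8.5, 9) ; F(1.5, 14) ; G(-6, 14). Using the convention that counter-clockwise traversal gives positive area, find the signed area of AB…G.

Σ = (-20) + (36) + (12) + (74.5) + (105.5) + (105) + (198) = 511
Signed area = Σ/2 = 255.5 (positive ⇒ counter-clockwise traversal).

255.5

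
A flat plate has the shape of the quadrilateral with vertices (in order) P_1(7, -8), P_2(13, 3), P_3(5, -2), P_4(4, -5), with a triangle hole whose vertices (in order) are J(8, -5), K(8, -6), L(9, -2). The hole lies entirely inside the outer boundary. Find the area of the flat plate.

34.5

Outer boundary:
P_1→P_2: (7)(3) − (13)(-8) = 125
P_2→P_3: (13)(-2) − (5)(3) = -41
P_3→P_4: (5)(-5) − (4)(-2) = -17
P_4→P_1: (4)(-8) − (7)(-5) = 3
Σ = 70
Area = |Σ|/2 = 35.
Hole:
Apply Gauss's area formula: 2A = Σ (x_i·y_{i+1} − x_{i+1}·y_i), indices taken mod 3.
Σ = (-8) + (38) + (-29) = 1
Area = |Σ|/2 = 0.5.
Net area = 35 − 0.5 = 34.5.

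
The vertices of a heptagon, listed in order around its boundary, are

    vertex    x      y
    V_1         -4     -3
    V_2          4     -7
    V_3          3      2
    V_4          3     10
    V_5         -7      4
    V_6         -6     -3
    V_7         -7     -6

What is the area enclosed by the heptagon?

Apply the shoelace (surveyor's) formula: 2A = Σ (x_i·y_{i+1} − x_{i+1}·y_i), indices taken mod 7.
V_1→V_2: (-4)(-7) − (4)(-3) = 40
V_2→V_3: (4)(2) − (3)(-7) = 29
V_3→V_4: (3)(10) − (3)(2) = 24
V_4→V_5: (3)(4) − (-7)(10) = 82
V_5→V_6: (-7)(-3) − (-6)(4) = 45
V_6→V_7: (-6)(-6) − (-7)(-3) = 15
V_7→V_1: (-7)(-3) − (-4)(-6) = -3
Σ = 232
Area = |Σ|/2 = 116.

116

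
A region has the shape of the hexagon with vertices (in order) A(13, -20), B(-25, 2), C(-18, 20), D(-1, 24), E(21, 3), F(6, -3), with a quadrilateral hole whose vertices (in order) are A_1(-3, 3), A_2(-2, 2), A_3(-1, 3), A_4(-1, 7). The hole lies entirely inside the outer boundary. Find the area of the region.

Outer boundary:
Apply the shoelace formula: 2A = Σ (x_i·y_{i+1} − x_{i+1}·y_i), indices taken mod 6.
Σ = (-474) + (-464) + (-412) + (-507) + (-81) + (-81) = -2019
Area = |Σ|/2 = 1009.5.
Hole:
Apply Gauss's area formula: 2A = Σ (x_i·y_{i+1} − x_{i+1}·y_i), indices taken mod 4.
Cross-terms: 0, -4, -4, 18  ⇒  Σ = 10
Area = |Σ|/2 = 5.
Net area = 1009.5 − 5 = 1004.5.

1004.5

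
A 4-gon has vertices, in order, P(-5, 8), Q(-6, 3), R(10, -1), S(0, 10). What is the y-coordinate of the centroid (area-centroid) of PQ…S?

Apply Gauss's area formula. First the cross-terms c_i = x_i·y_{i+1} − x_{i+1}·y_i:
  33, -24, 100, 50  ⇒  2A = 159, A = 79.5.
Then Σ (y_i + y_{i+1})·c_i = 2115, so ȳ = 2115 / (6·79.5) = 235/53.

235/53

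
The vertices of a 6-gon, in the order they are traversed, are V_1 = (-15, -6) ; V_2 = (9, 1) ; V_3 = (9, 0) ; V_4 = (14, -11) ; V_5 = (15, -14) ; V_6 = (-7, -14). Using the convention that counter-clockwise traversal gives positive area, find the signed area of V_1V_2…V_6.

-288

Cross-terms: 39, -9, -99, -31, -308, -168  ⇒  Σ = -576
Signed area = Σ/2 = -288 (negative ⇒ clockwise traversal).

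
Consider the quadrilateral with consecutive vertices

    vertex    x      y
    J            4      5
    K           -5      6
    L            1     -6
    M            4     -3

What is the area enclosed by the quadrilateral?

Apply Gauss's area formula: 2A = Σ (x_i·y_{i+1} − x_{i+1}·y_i), indices taken mod 4.
J→K: (4)(6) − (-5)(5) = 49
K→L: (-5)(-6) − (1)(6) = 24
L→M: (1)(-3) − (4)(-6) = 21
M→J: (4)(5) − (4)(-3) = 32
Σ = 126
Area = |Σ|/2 = 63.

63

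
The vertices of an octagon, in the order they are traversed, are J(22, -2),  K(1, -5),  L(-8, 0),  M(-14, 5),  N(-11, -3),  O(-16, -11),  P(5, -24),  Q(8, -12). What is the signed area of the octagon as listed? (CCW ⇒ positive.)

400.5

Σ = (-108) + (-40) + (-40) + (97) + (73) + (439) + (132) + (248) = 801
Signed area = Σ/2 = 400.5 (positive ⇒ counter-clockwise traversal).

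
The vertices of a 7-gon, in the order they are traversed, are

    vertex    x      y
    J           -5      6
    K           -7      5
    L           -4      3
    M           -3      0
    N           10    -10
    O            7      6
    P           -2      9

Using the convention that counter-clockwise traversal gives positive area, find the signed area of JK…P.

Apply the surveyor's formula: 2A = Σ (x_i·y_{i+1} − x_{i+1}·y_i), indices taken mod 7.
Σ = (17) + (-1) + (9) + (30) + (130) + (75) + (33) = 293
Signed area = Σ/2 = 146.5 (positive ⇒ counter-clockwise traversal).

146.5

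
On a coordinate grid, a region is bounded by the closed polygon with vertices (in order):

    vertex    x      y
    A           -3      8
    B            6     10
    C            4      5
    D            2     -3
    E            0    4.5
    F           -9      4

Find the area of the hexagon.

Apply the shoelace formula: 2A = Σ (x_i·y_{i+1} − x_{i+1}·y_i), indices taken mod 6.
Cross-terms: -78, -10, -22, 9, 40.5, -60  ⇒  Σ = -120.5
Area = |Σ|/2 = 60.25.

60.25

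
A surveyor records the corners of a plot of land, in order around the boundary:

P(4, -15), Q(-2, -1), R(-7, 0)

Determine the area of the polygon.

32

Apply the shoelace formula: 2A = Σ (x_i·y_{i+1} − x_{i+1}·y_i), indices taken mod 3.
Σ = (-34) + (-7) + (105) = 64
Area = |Σ|/2 = 32.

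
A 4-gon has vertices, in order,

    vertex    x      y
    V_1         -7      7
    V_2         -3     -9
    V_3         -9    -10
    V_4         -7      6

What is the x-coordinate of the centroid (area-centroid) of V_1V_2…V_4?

-309/49

Apply Gauss's area formula. First the cross-terms c_i = x_i·y_{i+1} − x_{i+1}·y_i:
  84, -51, -124, -7  ⇒  2A = -98, A = -49.
Then Σ (x_i + x_{i+1})·c_i = 1854, so x̄ = 1854 / (6·(-49)) = -309/49.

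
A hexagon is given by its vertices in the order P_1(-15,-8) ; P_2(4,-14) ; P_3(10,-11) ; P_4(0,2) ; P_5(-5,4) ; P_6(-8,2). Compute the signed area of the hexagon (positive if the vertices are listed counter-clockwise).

242

Σ = (242) + (96) + (20) + (10) + (22) + (94) = 484
Signed area = Σ/2 = 242 (positive ⇒ counter-clockwise traversal).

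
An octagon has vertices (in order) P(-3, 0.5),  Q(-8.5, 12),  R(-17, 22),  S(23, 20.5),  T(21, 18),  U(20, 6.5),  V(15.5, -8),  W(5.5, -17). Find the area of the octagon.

818.875

Apply the shoelace (surveyor's) formula: 2A = Σ (x_i·y_{i+1} − x_{i+1}·y_i), indices taken mod 8.
P→Q: (-3)(12) − (-8.5)(0.5) = -31.75
Q→R: (-8.5)(22) − (-17)(12) = 17
R→S: (-17)(20.5) − (23)(22) = -854.5
S→T: (23)(18) − (21)(20.5) = -16.5
T→U: (21)(6.5) − (20)(18) = -223.5
U→V: (20)(-8) − (15.5)(6.5) = -260.75
V→W: (15.5)(-17) − (5.5)(-8) = -219.5
W→P: (5.5)(0.5) − (-3)(-17) = -48.25
Σ = -1637.75
Area = |Σ|/2 = 818.875.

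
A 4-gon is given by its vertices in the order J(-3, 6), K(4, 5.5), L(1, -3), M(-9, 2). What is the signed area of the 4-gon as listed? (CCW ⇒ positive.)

-65.5

Σ = (-40.5) + (-17.5) + (-25) + (-48) = -131
Signed area = Σ/2 = -65.5 (negative ⇒ clockwise traversal).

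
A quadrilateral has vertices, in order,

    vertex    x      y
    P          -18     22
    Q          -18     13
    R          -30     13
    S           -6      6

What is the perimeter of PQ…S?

66

|PQ| = √((0)² + (-9)²) = √81 = 9
|QR| = √((-12)² + (0)²) = √144 = 12
|RS| = √((24)² + (-7)²) = √625 = 25
|SP| = √((-12)² + (16)²) = √400 = 20
Perimeter = 9 + 12 + 25 + 20 = 66.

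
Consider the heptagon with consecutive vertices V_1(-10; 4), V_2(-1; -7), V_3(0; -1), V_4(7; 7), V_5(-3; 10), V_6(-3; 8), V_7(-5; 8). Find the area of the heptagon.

127.5

Σ = (74) + (1) + (7) + (91) + (6) + (16) + (60) = 255
Area = |Σ|/2 = 127.5.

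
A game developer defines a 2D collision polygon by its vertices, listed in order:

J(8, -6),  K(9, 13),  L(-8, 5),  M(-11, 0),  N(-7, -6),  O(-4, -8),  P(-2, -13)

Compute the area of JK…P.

306

J→K: (8)(13) − (9)(-6) = 158
K→L: (9)(5) − (-8)(13) = 149
L→M: (-8)(0) − (-11)(5) = 55
M→N: (-11)(-6) − (-7)(0) = 66
N→O: (-7)(-8) − (-4)(-6) = 32
O→P: (-4)(-13) − (-2)(-8) = 36
P→J: (-2)(-6) − (8)(-13) = 116
Σ = 612
Area = |Σ|/2 = 306.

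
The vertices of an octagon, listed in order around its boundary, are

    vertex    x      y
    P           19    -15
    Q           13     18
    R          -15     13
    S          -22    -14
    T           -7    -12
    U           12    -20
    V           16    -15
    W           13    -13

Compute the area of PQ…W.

1050.5

Apply the shoelace (surveyor's) formula: 2A = Σ (x_i·y_{i+1} − x_{i+1}·y_i), indices taken mod 8.
Σ = (537) + (439) + (496) + (166) + (284) + (140) + (-13) + (52) = 2101
Area = |Σ|/2 = 1050.5.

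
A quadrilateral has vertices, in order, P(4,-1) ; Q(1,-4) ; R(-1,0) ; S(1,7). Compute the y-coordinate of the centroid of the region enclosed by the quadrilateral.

0.8

Apply the shoelace formula. First the cross-terms c_i = x_i·y_{i+1} − x_{i+1}·y_i:
  -15, -4, -7, -29  ⇒  2A = -55, A = -27.5.
Then Σ (y_i + y_{i+1})·c_i = -132, so ȳ = -132 / (6·(-27.5)) = 0.8.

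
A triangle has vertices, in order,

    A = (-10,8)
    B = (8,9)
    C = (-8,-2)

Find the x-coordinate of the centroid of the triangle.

-10/3

Apply the surveyor's formula. First the cross-terms c_i = x_i·y_{i+1} − x_{i+1}·y_i:
  -154, 56, -84  ⇒  2A = -182, A = -91.
Then Σ (x_i + x_{i+1})·c_i = 1820, so x̄ = 1820 / (6·(-91)) = -10/3.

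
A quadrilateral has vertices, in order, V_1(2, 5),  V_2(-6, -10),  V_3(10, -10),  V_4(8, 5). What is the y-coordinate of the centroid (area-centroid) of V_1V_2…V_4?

-40/11

Apply Gauss's area formula. First the cross-terms c_i = x_i·y_{i+1} − x_{i+1}·y_i:
  10, 160, 130, 30  ⇒  2A = 330, A = 165.
Then Σ (y_i + y_{i+1})·c_i = -3600, so ȳ = -3600 / (6·165) = -40/11.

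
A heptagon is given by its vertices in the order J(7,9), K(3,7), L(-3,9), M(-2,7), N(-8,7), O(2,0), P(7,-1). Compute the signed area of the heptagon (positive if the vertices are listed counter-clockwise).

Apply the shoelace formula: 2A = Σ (x_i·y_{i+1} − x_{i+1}·y_i), indices taken mod 7.
Cross-terms: 22, 48, -3, 42, -14, -2, 70  ⇒  Σ = 163
Signed area = Σ/2 = 81.5 (positive ⇒ counter-clockwise traversal).

81.5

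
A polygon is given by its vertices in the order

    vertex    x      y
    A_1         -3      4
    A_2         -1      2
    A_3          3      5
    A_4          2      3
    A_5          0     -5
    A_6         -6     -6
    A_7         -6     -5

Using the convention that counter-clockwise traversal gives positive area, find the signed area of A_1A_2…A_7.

Apply the shoelace formula: 2A = Σ (x_i·y_{i+1} − x_{i+1}·y_i), indices taken mod 7.
Σ = (-2) + (-11) + (-1) + (-10) + (-30) + (-6) + (-39) = -99
Signed area = Σ/2 = -49.5 (negative ⇒ clockwise traversal).

-49.5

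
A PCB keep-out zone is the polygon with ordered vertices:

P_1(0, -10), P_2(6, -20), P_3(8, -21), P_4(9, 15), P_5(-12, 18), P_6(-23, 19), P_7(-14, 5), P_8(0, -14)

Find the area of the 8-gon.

Apply the surveyor's formula: 2A = Σ (x_i·y_{i+1} − x_{i+1}·y_i), indices taken mod 8.
P_1→P_2: (0)(-20) − (6)(-10) = 60
P_2→P_3: (6)(-21) − (8)(-20) = 34
P_3→P_4: (8)(15) − (9)(-21) = 309
P_4→P_5: (9)(18) − (-12)(15) = 342
P_5→P_6: (-12)(19) − (-23)(18) = 186
P_6→P_7: (-23)(5) − (-14)(19) = 151
P_7→P_8: (-14)(-14) − (0)(5) = 196
P_8→P_1: (0)(-10) − (0)(-14) = 0
Σ = 1278
Area = |Σ|/2 = 639.

639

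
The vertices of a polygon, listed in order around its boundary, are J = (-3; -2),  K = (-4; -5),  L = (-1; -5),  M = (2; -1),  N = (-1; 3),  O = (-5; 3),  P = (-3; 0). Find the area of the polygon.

32.5

Apply Gauss's area formula: 2A = Σ (x_i·y_{i+1} − x_{i+1}·y_i), indices taken mod 7.
J→K: (-3)(-5) − (-4)(-2) = 7
K→L: (-4)(-5) − (-1)(-5) = 15
L→M: (-1)(-1) − (2)(-5) = 11
M→N: (2)(3) − (-1)(-1) = 5
N→O: (-1)(3) − (-5)(3) = 12
O→P: (-5)(0) − (-3)(3) = 9
P→J: (-3)(-2) − (-3)(0) = 6
Σ = 65
Area = |Σ|/2 = 32.5.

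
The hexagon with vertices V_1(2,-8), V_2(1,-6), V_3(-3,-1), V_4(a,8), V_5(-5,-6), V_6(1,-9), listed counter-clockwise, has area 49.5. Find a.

-9

Write out the shoelace sum; only the two edges meeting at V_4 involve a:
2·Area = [((-3)·8 − a·(-1)) + (a·(-6) − (-5)·8)] + 38
       = -5·a + 54 = 99
⇒ a = -9.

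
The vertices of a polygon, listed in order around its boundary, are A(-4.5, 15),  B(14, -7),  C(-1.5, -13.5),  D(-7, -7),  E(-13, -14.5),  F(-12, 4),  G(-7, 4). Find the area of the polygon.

392.25

Apply Gauss's area formula: 2A = Σ (x_i·y_{i+1} − x_{i+1}·y_i), indices taken mod 7.
Σ = (-178.5) + (-199.5) + (-84) + (10.5) + (-226) + (-20) + (-87) = -784.5
Area = |Σ|/2 = 392.25.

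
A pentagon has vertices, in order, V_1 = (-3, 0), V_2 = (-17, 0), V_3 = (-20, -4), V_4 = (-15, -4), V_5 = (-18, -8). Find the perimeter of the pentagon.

|V_1V_2| = √((-14)² + (0)²) = √196 = 14
|V_2V_3| = √((-3)² + (-4)²) = √25 = 5
|V_3V_4| = √((5)² + (0)²) = √25 = 5
|V_4V_5| = √((-3)² + (-4)²) = √25 = 5
|V_5V_1| = √((15)² + (8)²) = √289 = 17
Perimeter = 14 + 5 + 5 + 5 + 17 = 46.

46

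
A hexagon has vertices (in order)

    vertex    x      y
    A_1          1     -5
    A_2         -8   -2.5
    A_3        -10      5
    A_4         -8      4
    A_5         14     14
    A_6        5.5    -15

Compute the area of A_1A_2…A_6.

287.5

Σ = (-42.5) + (-65) + (0) + (-168) + (-287) + (-12.5) = -575
Area = |Σ|/2 = 287.5.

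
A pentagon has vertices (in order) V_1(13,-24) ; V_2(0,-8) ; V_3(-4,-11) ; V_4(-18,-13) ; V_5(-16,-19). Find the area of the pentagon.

241.5

Apply the surveyor's formula: 2A = Σ (x_i·y_{i+1} − x_{i+1}·y_i), indices taken mod 5.
Σ = (-104) + (-32) + (-146) + (134) + (631) = 483
Area = |Σ|/2 = 241.5.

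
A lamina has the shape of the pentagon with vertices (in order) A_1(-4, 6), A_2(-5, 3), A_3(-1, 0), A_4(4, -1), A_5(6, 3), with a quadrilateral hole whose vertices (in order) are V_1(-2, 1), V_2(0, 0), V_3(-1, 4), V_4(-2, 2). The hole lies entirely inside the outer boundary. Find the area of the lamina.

40

Outer boundary:
Apply the shoelace formula: 2A = Σ (x_i·y_{i+1} − x_{i+1}·y_i), indices taken mod 5.
Cross-terms: 18, 3, 1, 18, 48  ⇒  Σ = 88
Area = |Σ|/2 = 44.
Hole:
Apply Gauss's area formula: 2A = Σ (x_i·y_{i+1} − x_{i+1}·y_i), indices taken mod 4.
V_1→V_2: (-2)(0) − (0)(1) = 0
V_2→V_3: (0)(4) − (-1)(0) = 0
V_3→V_4: (-1)(2) − (-2)(4) = 6
V_4→V_1: (-2)(1) − (-2)(2) = 2
Σ = 8
Area = |Σ|/2 = 4.
Net area = 44 − 4 = 40.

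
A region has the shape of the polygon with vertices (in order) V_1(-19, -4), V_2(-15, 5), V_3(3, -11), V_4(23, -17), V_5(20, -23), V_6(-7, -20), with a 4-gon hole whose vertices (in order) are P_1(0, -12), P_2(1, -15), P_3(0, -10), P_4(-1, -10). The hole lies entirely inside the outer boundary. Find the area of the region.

450.5

Outer boundary:
Apply the surveyor's formula: 2A = Σ (x_i·y_{i+1} − x_{i+1}·y_i), indices taken mod 6.
V_1→V_2: (-19)(5) − (-15)(-4) = -155
V_2→V_3: (-15)(-11) − (3)(5) = 150
V_3→V_4: (3)(-17) − (23)(-11) = 202
V_4→V_5: (23)(-23) − (20)(-17) = -189
V_5→V_6: (20)(-20) − (-7)(-23) = -561
V_6→V_1: (-7)(-4) − (-19)(-20) = -352
Σ = -905
Area = |Σ|/2 = 452.5.
Hole:
Cross-terms: 12, -10, -10, 12  ⇒  Σ = 4
Area = |Σ|/2 = 2.
Net area = 452.5 − 2 = 450.5.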